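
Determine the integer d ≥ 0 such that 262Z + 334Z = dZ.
(262, 334) = (2); d = 2

In the PID Z, (a, b) is generated by gcd(a, b). Compute gcd(334, 262) with the extended Euclidean algorithm, tracking rows (r, s, t) with s·334 + t·262 = r:
  row A: (334, 1, 0)   [1·334 + 0·262 = 334]
  row B: (262, 0, 1)   [0·334 + 1·262 = 262]
  334 = 1·262 + 72   → row C = row A − 1·row B = (72, 1, −1)   [check: 1·334 − 1·262 = 72]
  262 = 3·72 + 46   → row D = row B − 3·row C = (46, −3, 4)   [check: −3·334 + 4·262 = 46]
  72 = 1·46 + 26   → row E = row C − 1·row D = (26, 4, −5)   [check: 4·334 − 5·262 = 26]
  46 = 1·26 + 20   → row F = row D − 1·row E = (20, −7, 9)   [check: −7·334 + 9·262 = 20]
  26 = 1·20 + 6   → row G = row E − 1·row F = (6, 11, −14)   [check: 11·334 − 14·262 = 6]
  20 = 3·6 + 2   → row H = row F − 3·row G = (2, −40, 51)   [check: −40·334 + 51·262 = 2]
  6 = 3·2 + 0   → remainder 0, stop. gcd = 2 (last nonzero row H).
So gcd(262, 334) = 2, with Bézout identity −40·334 + 51·262 = 2. Containment (⊇): the Bézout identity exhibits 2 as an element of (262, 334), giving (2) ⊆ (262, 334). Containment (⊆): since 2 | 262 and 2 | 334 (262 = 2·131, 334 = 2·167), every Z-linear combination of 262 and 334 is divisible by 2, so (262, 334) ⊆ (2). Therefore (262, 334) = (2), d = 2.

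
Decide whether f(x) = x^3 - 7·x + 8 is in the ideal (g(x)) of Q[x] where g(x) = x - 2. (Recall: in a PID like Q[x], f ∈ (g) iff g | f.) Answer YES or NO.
NO

In Q[x] the ideal (g) consists of all multiples of g, so f ∈ (g) iff g | f, i.e. iff the remainder of f on division by g is 0. Divide f by g (g is monic, so eliminate the leading term of the running remainder at each step):
  leading term x^3: subtract (x^2)·g(x) = x^3 - 2·x^2, leaving 2·x^2 - 7·x + 8
  leading term 2·x^2: subtract (2·x)·g(x) = 2·x^2 - 4·x, leaving 8 - 3·x
  leading term -3·x: subtract (-3)·g(x) = 6 - 3·x, leaving 2
The remainder r(x) = 2 ≠ 0 (and deg r < deg g), so g ∤ f, i.e. f ∉ (g).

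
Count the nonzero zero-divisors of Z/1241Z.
In Z/1241Z each nonzero element is either a unit (gcd with 1241 is 1) or a zero-divisor (gcd > 1). The number of units is φ(1241): factorise 1241 = 17 · 73, so φ(1241) = (17 − 1) · (73 − 1) = 16 · 72 = 1152. The nonzero elements number 1241 − 1 = 1240. Hence the nonzero zero-divisors number 1240 − 1152 = 88.

Final answer: Z/1241Z has 88 nonzero zero-divisors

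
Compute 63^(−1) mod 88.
Apply the extended Euclidean algorithm to (88, 63), tracking rows (r, s, t) with s·88 + t·63 = r. Each division r_prev = q·r_cur + r_new produces the new row as (previous row) − q·(current row):
  row A: (88, 1, 0)   [1·88 + 0·63 = 88]
  row B: (63, 0, 1)   [0·88 + 1·63 = 63]
  88 = 1·63 + 25   → row C = row A − 1·row B = (25, 1, −1)   [check: 1·88 − 1·63 = 25]
  63 = 2·25 + 13   → row D = row B − 2·row C = (13, −2, 3)   [check: −2·88 + 3·63 = 13]
  25 = 1·13 + 12   → row E = row C − 1·row D = (12, 3, −4)   [check: 3·88 − 4·63 = 12]
  13 = 1·12 + 1   → row F = row D − 1·row E = (1, −5, 7)   [check: −5·88 + 7·63 = 1]
  12 = 12·1 + 0   → remainder 0, stop. gcd = 1 (last nonzero row F).
The gcd is 1, so 63 is invertible mod 88. The last nonzero row gives −5·88 + 7·63 = 1, so t = 7. So 63^(−1) ≡ 7 (mod 88). Verify: 63 · 7 = 441 ≡ 1 (mod 88). ✓

Final answer: 63^(−1) ≡ 7 (mod 88)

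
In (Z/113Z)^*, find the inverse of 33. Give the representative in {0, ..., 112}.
33^(−1) ≡ 24 (mod 113)

Apply the extended Euclidean algorithm to (113, 33), tracking rows (r, s, t) with s·113 + t·33 = r. Each division r_prev = q·r_cur + r_new produces the new row as (previous row) − q·(current row):
  row A: (113, 1, 0)   [1·113 + 0·33 = 113]
  row B: (33, 0, 1)   [0·113 + 1·33 = 33]
  113 = 3·33 + 14   → row C = row A − 3·row B = (14, 1, −3)   [check: 1·113 − 3·33 = 14]
  33 = 2·14 + 5   → row D = row B − 2·row C = (5, −2, 7)   [check: −2·113 + 7·33 = 5]
  14 = 2·5 + 4   → row E = row C − 2·row D = (4, 5, −17)   [check: 5·113 − 17·33 = 4]
  5 = 1·4 + 1   → row F = row D − 1·row E = (1, −7, 24)   [check: −7·113 + 24·33 = 1]
  4 = 4·1 + 0   → remainder 0, stop. gcd = 1 (last nonzero row F).
The gcd is 1, so 33 is invertible mod 113. The last nonzero row gives −7·113 + 24·33 = 1, so t = 24. So 33^(−1) ≡ 24 (mod 113). Verify: 33 · 24 = 792 ≡ 1 (mod 113). ✓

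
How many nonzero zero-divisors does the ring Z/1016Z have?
Z/1016Z has 511 nonzero zero-divisors

In Z/1016Z each nonzero element is either a unit (gcd with 1016 is 1) or a zero-divisor (gcd > 1). The number of units is φ(1016): factorise 1016 = 2^3 · 127, so φ(1016) = (2^3 − 2^2) · (127 − 1) = 4 · 126 = 504. The nonzero elements number 1016 − 1 = 1015. Hence the nonzero zero-divisors number 1015 − 504 = 511.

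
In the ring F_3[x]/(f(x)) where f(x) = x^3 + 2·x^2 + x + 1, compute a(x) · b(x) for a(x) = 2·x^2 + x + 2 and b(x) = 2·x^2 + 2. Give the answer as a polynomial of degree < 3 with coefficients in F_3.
Multiply as integer polynomials: a · b = 4·x^4 + 2·x^3 + 8·x^2 + 2·x + 4. Reducing coefficients mod 3: a · b ≡ x^4 + 2·x^3 + 2·x^2 + 2·x + 1. Now divide by f(x) = x^3 + 2·x^2 + x + 1 in F_3[x], eliminating the leading term at each step:
  leading term x^4: subtract (x)·f(x) = x^4 + 2·x^3 + x^2 + x, leaving x^2 + x + 1 (coefficients mod 3)
The degree is now < 3, so this is the remainder. Hence a · b ≡ x^2 + x + 1 in F_3[x]/(f).

Final answer: a · b ≡ x^2 + x + 1 (mod f(x))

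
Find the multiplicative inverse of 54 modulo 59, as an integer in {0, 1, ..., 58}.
54^(−1) ≡ 47 (mod 59)

Apply the extended Euclidean algorithm to (59, 54), tracking rows (r, s, t) with s·59 + t·54 = r. Each division r_prev = q·r_cur + r_new produces the new row as (previous row) − q·(current row):
  row A: (59, 1, 0)   [1·59 + 0·54 = 59]
  row B: (54, 0, 1)   [0·59 + 1·54 = 54]
  59 = 1·54 + 5   → row C = row A − 1·row B = (5, 1, −1)   [check: 1·59 − 1·54 = 5]
  54 = 10·5 + 4   → row D = row B − 10·row C = (4, −10, 11)   [check: −10·59 + 11·54 = 4]
  5 = 1·4 + 1   → row E = row C − 1·row D = (1, 11, −12)   [check: 11·59 − 12·54 = 1]
  4 = 4·1 + 0   → remainder 0, stop. gcd = 1 (last nonzero row E).
The gcd is 1, so 54 is invertible mod 59. The last nonzero row gives 11·59 − 12·54 = 1, so t = −12. So 54^(−1) ≡ −12 ≡ 47 (mod 59). Verify: 54 · 47 = 2538 ≡ 1 (mod 59). ✓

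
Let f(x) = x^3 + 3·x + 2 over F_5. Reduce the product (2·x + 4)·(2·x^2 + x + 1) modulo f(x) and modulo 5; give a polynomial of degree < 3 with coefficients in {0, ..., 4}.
a · b ≡ 4·x + 1 (mod f(x))

Multiply as integer polynomials: a · b = 4·x^3 + 10·x^2 + 6·x + 4. Reducing coefficients mod 5: a · b ≡ 4·x^3 + x + 4. Now divide by f(x) = x^3 + 3·x + 2 in F_5[x], eliminating the leading term at each step:
  leading term 4·x^3: subtract (4)·f(x) = 4·x^3 + 2·x + 3, leaving 4·x + 1 (coefficients mod 5)
The degree is now < 3, so this is the remainder. Hence a · b ≡ 4·x + 1 in F_5[x]/(f).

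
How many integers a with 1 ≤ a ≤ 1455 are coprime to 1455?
The number of a ∈ {1, ..., 1455} with gcd(a, 1455) = 1 is by definition Euler's totient φ(1455). φ is multiplicative, with φ(p^e) = p^e − p^(e−1). Factorise 1455 = 3 · 5 · 97. Then
  φ(1455) = (3 − 1) · (5 − 1) · (97 − 1) = 2 · 4 · 96 = 768.
So there are 768 such integers.

Final answer: 768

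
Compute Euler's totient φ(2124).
φ(2124) = 696

φ is multiplicative, with φ(p^e) = p^e − p^(e−1). Factorise 2124 = 2^2 · 3^2 · 59. Then
  φ(2124) = (2^2 − 2^1) · (3^2 − 3^1) · (59 − 1) = 2 · 6 · 58 = 696.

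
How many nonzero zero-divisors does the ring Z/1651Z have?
In Z/1651Z each nonzero element is either a unit (gcd with 1651 is 1) or a zero-divisor (gcd > 1). The number of units is φ(1651): factorise 1651 = 13 · 127, so φ(1651) = (13 − 1) · (127 − 1) = 12 · 126 = 1512. The nonzero elements number 1651 − 1 = 1650. Hence the nonzero zero-divisors number 1650 − 1512 = 138.

Final answer: Z/1651Z has 138 nonzero zero-divisors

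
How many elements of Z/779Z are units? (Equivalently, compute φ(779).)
Z/779Z has φ(779) = 720 units

An element a ∈ Z/779Z is a unit iff gcd(a, 779) = 1, so the number of units is φ(779). φ is multiplicative, with φ(p^e) = p^e − p^(e−1). Factorise 779 = 19 · 41. Then
  φ(779) = (19 − 1) · (41 − 1) = 18 · 40 = 720.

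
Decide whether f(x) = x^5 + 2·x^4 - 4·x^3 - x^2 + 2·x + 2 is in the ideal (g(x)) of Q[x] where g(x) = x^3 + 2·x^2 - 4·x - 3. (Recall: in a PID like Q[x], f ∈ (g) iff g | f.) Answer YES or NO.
In Q[x] the ideal (g) consists of all multiples of g, so f ∈ (g) iff g | f, i.e. iff the remainder of f on division by g is 0. Divide f by g (g is monic, so eliminate the leading term of the running remainder at each step):
  leading term x^5: subtract (x^2)·g(x) = x^5 + 2·x^4 - 4·x^3 - 3·x^2, leaving 2·x^2 + 2·x + 2
The remainder r(x) = 2·x^2 + 2·x + 2 ≠ 0 (and deg r < deg g), so g ∤ f, i.e. f ∉ (g).

Final answer: NO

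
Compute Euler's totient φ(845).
φ(845) = 624

φ is multiplicative, with φ(p^e) = p^e − p^(e−1). Factorise 845 = 5 · 13^2. Then
  φ(845) = (5 − 1) · (13^2 − 13^1) = 4 · 156 = 624.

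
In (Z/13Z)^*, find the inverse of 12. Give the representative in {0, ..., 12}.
12^(−1) ≡ 12 (mod 13)

Apply the extended Euclidean algorithm to (13, 12), tracking rows (r, s, t) with s·13 + t·12 = r. Each division r_prev = q·r_cur + r_new produces the new row as (previous row) − q·(current row):
  row A: (13, 1, 0)   [1·13 + 0·12 = 13]
  row B: (12, 0, 1)   [0·13 + 1·12 = 12]
  13 = 1·12 + 1   → row C = row A − 1·row B = (1, 1, −1)   [check: 1·13 − 1·12 = 1]
  12 = 12·1 + 0   → remainder 0, stop. gcd = 1 (last nonzero row C).
The gcd is 1, so 12 is invertible mod 13. The last nonzero row gives 1·13 − 1·12 = 1, so t = −1. So 12^(−1) ≡ −1 ≡ 12 (mod 13). Verify: 12 · 12 = 144 ≡ 1 (mod 13). ✓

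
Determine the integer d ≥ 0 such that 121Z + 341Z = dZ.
(121, 341) = (11); d = 11

In the PID Z, (a, b) is generated by gcd(a, b). Compute gcd(341, 121) with the extended Euclidean algorithm, tracking rows (r, s, t) with s·341 + t·121 = r:
  row A: (341, 1, 0)   [1·341 + 0·121 = 341]
  row B: (121, 0, 1)   [0·341 + 1·121 = 121]
  341 = 2·121 + 99   → row C = row A − 2·row B = (99, 1, −2)   [check: 1·341 − 2·121 = 99]
  121 = 1·99 + 22   → row D = row B − 1·row C = (22, −1, 3)   [check: −1·341 + 3·121 = 22]
  99 = 4·22 + 11   → row E = row C − 4·row D = (11, 5, −14)   [check: 5·341 − 14·121 = 11]
  22 = 2·11 + 0   → remainder 0, stop. gcd = 11 (last nonzero row E).
So gcd(121, 341) = 11, with Bézout identity 5·341 − 14·121 = 11. Containment (⊇): the Bézout identity exhibits 11 as an element of (121, 341), giving (11) ⊆ (121, 341). Containment (⊆): since 11 | 121 and 11 | 341 (121 = 11·11, 341 = 11·31), every Z-linear combination of 121 and 341 is divisible by 11, so (121, 341) ⊆ (11). Therefore (121, 341) = (11), d = 11.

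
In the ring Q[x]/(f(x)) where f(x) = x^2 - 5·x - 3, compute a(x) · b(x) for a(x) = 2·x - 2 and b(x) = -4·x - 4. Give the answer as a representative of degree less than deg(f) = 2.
First multiply in Q[x] without reducing: a · b = 8 - 8·x^2. Now divide by f(x) = x^2 - 5·x - 3, eliminating the leading term at each step:
  leading term -8·x^2: subtract (-8)·f(x) = -8·x^2 + 40·x + 24, leaving -40·x - 16
The degree is now < 2, so this is the remainder. Hence a · b ≡ -40·x - 16 in Q[x]/(f).

Final answer: a · b ≡ -40·x - 16 (mod f(x))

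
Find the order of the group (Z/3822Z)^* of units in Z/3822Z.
|(Z/3822Z)^*| = 1008

(Z/3822Z)^* consists of the classes a with gcd(a, 3822) = 1, so its order is φ(3822). φ is multiplicative, with φ(p^e) = p^e − p^(e−1). Factorise 3822 = 2 · 3 · 7^2 · 13. Then
  φ(3822) = (2 − 1) · (3 − 1) · (7^2 − 7^1) · (13 − 1) = 1 · 2 · 42 · 12 = 1008.
Thus |(Z/3822Z)^*| = 1008.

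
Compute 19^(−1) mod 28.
19^(−1) ≡ 3 (mod 28)

Apply the extended Euclidean algorithm to (28, 19), tracking rows (r, s, t) with s·28 + t·19 = r. Each division r_prev = q·r_cur + r_new produces the new row as (previous row) − q·(current row):
  row A: (28, 1, 0)   [1·28 + 0·19 = 28]
  row B: (19, 0, 1)   [0·28 + 1·19 = 19]
  28 = 1·19 + 9   → row C = row A − 1·row B = (9, 1, −1)   [check: 1·28 − 1·19 = 9]
  19 = 2·9 + 1   → row D = row B − 2·row C = (1, −2, 3)   [check: −2·28 + 3·19 = 1]
  9 = 9·1 + 0   → remainder 0, stop. gcd = 1 (last nonzero row D).
The gcd is 1, so 19 is invertible mod 28. The last nonzero row gives −2·28 + 3·19 = 1, so t = 3. So 19^(−1) ≡ 3 (mod 28). Verify: 19 · 3 = 57 ≡ 1 (mod 28). ✓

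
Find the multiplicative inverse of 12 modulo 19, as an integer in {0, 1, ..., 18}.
12^(−1) ≡ 8 (mod 19)

Apply the extended Euclidean algorithm to (19, 12), tracking rows (r, s, t) with s·19 + t·12 = r. Each division r_prev = q·r_cur + r_new produces the new row as (previous row) − q·(current row):
  row A: (19, 1, 0)   [1·19 + 0·12 = 19]
  row B: (12, 0, 1)   [0·19 + 1·12 = 12]
  19 = 1·12 + 7   → row C = row A − 1·row B = (7, 1, −1)   [check: 1·19 − 1·12 = 7]
  12 = 1·7 + 5   → row D = row B − 1·row C = (5, −1, 2)   [check: −1·19 + 2·12 = 5]
  7 = 1·5 + 2   → row E = row C − 1·row D = (2, 2, −3)   [check: 2·19 − 3·12 = 2]
  5 = 2·2 + 1   → row F = row D − 2·row E = (1, −5, 8)   [check: −5·19 + 8·12 = 1]
  2 = 2·1 + 0   → remainder 0, stop. gcd = 1 (last nonzero row F).
The gcd is 1, so 12 is invertible mod 19. The last nonzero row gives −5·19 + 8·12 = 1, so t = 8. So 12^(−1) ≡ 8 (mod 19). Verify: 12 · 8 = 96 ≡ 1 (mod 19). ✓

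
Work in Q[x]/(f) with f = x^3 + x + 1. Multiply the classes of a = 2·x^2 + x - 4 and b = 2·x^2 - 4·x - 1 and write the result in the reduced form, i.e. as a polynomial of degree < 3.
a · b ≡ -18·x^2 + 17·x + 10 (mod f(x))

First multiply in Q[x] without reducing: a · b = 4·x^4 - 6·x^3 - 14·x^2 + 15·x + 4. Now divide by f(x) = x^3 + x + 1, eliminating the leading term at each step:
  leading term 4·x^4: subtract (4·x)·f(x) = 4·x^4 + 4·x^2 + 4·x, leaving -6·x^3 - 18·x^2 + 11·x + 4
  leading term -6·x^3: subtract (-6)·f(x) = -6·x^3 - 6·x - 6, leaving -18·x^2 + 17·x + 10
The degree is now < 3, so this is the remainder. Hence a · b ≡ -18·x^2 + 17·x + 10 in Q[x]/(f).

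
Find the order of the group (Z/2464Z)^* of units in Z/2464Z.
|(Z/2464Z)^*| = 960

(Z/2464Z)^* consists of the classes a with gcd(a, 2464) = 1, so its order is φ(2464). φ is multiplicative, with φ(p^e) = p^e − p^(e−1). Factorise 2464 = 2^5 · 7 · 11. Then
  φ(2464) = (2^5 − 2^4) · (7 − 1) · (11 − 1) = 16 · 6 · 10 = 960.
Thus |(Z/2464Z)^*| = 960.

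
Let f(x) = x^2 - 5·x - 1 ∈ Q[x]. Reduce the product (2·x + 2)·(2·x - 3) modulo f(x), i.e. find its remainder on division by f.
First multiply in Q[x] without reducing: a · b = 4·x^2 - 2·x - 6. Now divide by f(x) = x^2 - 5·x - 1, eliminating the leading term at each step:
  leading term 4·x^2: subtract (4)·f(x) = 4·x^2 - 20·x - 4, leaving 18·x - 2
The degree is now < 2, so this is the remainder. Hence a · b ≡ 18·x - 2 in Q[x]/(f).

Final answer: a · b ≡ 18·x - 2 (mod f(x))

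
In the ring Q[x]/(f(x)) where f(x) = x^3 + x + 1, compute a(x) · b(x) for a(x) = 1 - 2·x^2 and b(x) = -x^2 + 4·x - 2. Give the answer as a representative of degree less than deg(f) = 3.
First multiply in Q[x] without reducing: a · b = 2·x^4 - 8·x^3 + 3·x^2 + 4·x - 2. Now divide by f(x) = x^3 + x + 1, eliminating the leading term at each step:
  leading term 2·x^4: subtract (2·x)·f(x) = 2·x^4 + 2·x^2 + 2·x, leaving -8·x^3 + x^2 + 2·x - 2
  leading term -8·x^3: subtract (-8)·f(x) = -8·x^3 - 8·x - 8, leaving x^2 + 10·x + 6
The degree is now < 3, so this is the remainder. Hence a · b ≡ x^2 + 10·x + 6 in Q[x]/(f).

Final answer: a · b ≡ x^2 + 10·x + 6 (mod f(x))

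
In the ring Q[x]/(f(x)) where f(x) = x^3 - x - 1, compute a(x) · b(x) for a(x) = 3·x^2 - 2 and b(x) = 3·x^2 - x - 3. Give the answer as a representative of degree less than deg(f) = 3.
First multiply in Q[x] without reducing: a · b = 9·x^4 - 3·x^3 - 15·x^2 + 2·x + 6. Now divide by f(x) = x^3 - x - 1, eliminating the leading term at each step:
  leading term 9·x^4: subtract (9·x)·f(x) = 9·x^4 - 9·x^2 - 9·x, leaving -3·x^3 - 6·x^2 + 11·x + 6
  leading term -3·x^3: subtract (-3)·f(x) = -3·x^3 + 3·x + 3, leaving -6·x^2 + 8·x + 3
The degree is now < 3, so this is the remainder. Hence a · b ≡ -6·x^2 + 8·x + 3 in Q[x]/(f).

Final answer: a · b ≡ -6·x^2 + 8·x + 3 (mod f(x))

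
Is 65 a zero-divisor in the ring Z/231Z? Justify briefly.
gcd(65, 231) = 1, so 65 is a unit in Z/231Z (it has a multiplicative inverse). A unit cannot be a zero-divisor: if 65·b ≡ 0 then multiplying both sides by 65^(−1) gives b ≡ 0. So 65 is not a zero-divisor.

Final answer: NO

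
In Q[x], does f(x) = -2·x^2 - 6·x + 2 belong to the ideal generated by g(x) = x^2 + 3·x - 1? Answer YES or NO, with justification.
YES

In Q[x] the ideal (g) consists of all multiples of g, so f ∈ (g) iff g | f, i.e. iff the remainder of f on division by g is 0. Divide f by g (g is monic, so eliminate the leading term of the running remainder at each step):
  leading term -2·x^2: subtract (-2)·g(x) = -2·x^2 - 6·x + 2, leaving 0
The remainder is 0, so f(x) = g(x) · h(x) with h(x) = -2. Hence g | f, i.e. f ∈ (g).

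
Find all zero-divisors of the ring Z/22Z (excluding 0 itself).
An element a ∈ Z/22Z (with a ≠ 0) is a zero-divisor iff gcd(a, 22) > 1 (because a is a unit precisely when gcd(a, n) = 1, and in Z/nZ every nonzero, non-unit element is a zero-divisor). Scan a = 1, ..., 21 and keep those with gcd(a, 22) > 1:
  gcd(2, 22) = 2, gcd(4, 22) = 2, gcd(6, 22) = 2, gcd(8, 22) = 2, gcd(10, 22) = 2, gcd(11, 22) = 11, gcd(12, 22) = 2, gcd(14, 22) = 2, gcd(16, 22) = 2, gcd(18, 22) = 2, gcd(20, 22) = 2.
All other a ∈ {1, ..., 21} have gcd(a, 22) = 1 and are units. So the nonzero zero-divisors are exactly the 11 values of a appearing in this scan.

Final answer: nonzero zero-divisors of Z/22Z = {2, 4, 6, 8, 10, 11, 12, 14, 16, 18, 20}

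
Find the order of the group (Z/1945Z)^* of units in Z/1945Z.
(Z/1945Z)^* consists of the classes a with gcd(a, 1945) = 1, so its order is φ(1945). φ is multiplicative, with φ(p^e) = p^e − p^(e−1). Factorise 1945 = 5 · 389. Then
  φ(1945) = (5 − 1) · (389 − 1) = 4 · 388 = 1552.
Thus |(Z/1945Z)^*| = 1552.

Final answer: |(Z/1945Z)^*| = 1552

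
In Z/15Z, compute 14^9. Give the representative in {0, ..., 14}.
14

Use repeated squaring. Binary(9) = 1001. Walk through the bits of the exponent 9 left-to-right: at each bit after the leading one, square the running value, then multiply by 14 if the bit is 1 (always reducing mod 15):
  bit 1 = 1 (leading): start with 14.
  bit 2 = 0: square 14^2 = 196 ≡ 1 (mod 15).
  bit 3 = 0: square 1^2 = 1 (mod 15).
  bit 4 = 1: square 1^2 = 1; bit is 1, so multiply 1·14 = 14 (mod 15).
Final value: 14^9 ≡ 14 (mod 15).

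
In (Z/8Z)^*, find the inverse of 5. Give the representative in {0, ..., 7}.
Apply the extended Euclidean algorithm to (8, 5), tracking rows (r, s, t) with s·8 + t·5 = r. Each division r_prev = q·r_cur + r_new produces the new row as (previous row) − q·(current row):
  row A: (8, 1, 0)   [1·8 + 0·5 = 8]
  row B: (5, 0, 1)   [0·8 + 1·5 = 5]
  8 = 1·5 + 3   → row C = row A − 1·row B = (3, 1, −1)   [check: 1·8 − 1·5 = 3]
  5 = 1·3 + 2   → row D = row B − 1·row C = (2, −1, 2)   [check: −1·8 + 2·5 = 2]
  3 = 1·2 + 1   → row E = row C − 1·row D = (1, 2, −3)   [check: 2·8 − 3·5 = 1]
  2 = 2·1 + 0   → remainder 0, stop. gcd = 1 (last nonzero row E).
The gcd is 1, so 5 is invertible mod 8. The last nonzero row gives 2·8 − 3·5 = 1, so t = −3. So 5^(−1) ≡ −3 ≡ 5 (mod 8). Verify: 5 · 5 = 25 ≡ 1 (mod 8). ✓

Final answer: 5^(−1) ≡ 5 (mod 8)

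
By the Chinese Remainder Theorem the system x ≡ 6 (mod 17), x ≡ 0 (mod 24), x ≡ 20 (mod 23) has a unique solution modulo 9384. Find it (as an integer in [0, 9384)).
The moduli 17, 24, 23 are pairwise coprime, so by the CRT there is a unique solution mod 17·24·23 = 9384.
Solve by successive substitution. Start with x ≡ 6 (mod 17).
  Combine with x ≡ 0 (mod 24): write x = 6 + 17·t and require 6 + 17·t ≡ 0 (mod 24), i.e. 17·t ≡ 0 − 6 ≡ 18 (mod 24). Since 17^(−1) ≡ 17 (mod 24), t ≡ 17·18 ≡ 18 (mod 24). So x ≡ 6 + 17·18 = 312 (mod 408).
  Combine with x ≡ 20 (mod 23): write x = 312 + 408·t and require 312 + 408·t ≡ 20 (mod 23), i.e. 408·t ≡ 20 − 312 ≡ 7 (mod 23). Since 408^(−1) ≡ 19 (mod 23) (408 ≡ 17 (mod 23)), t ≡ 19·7 ≡ 18 (mod 23). So x ≡ 312 + 408·18 = 7656 (mod 9384).
Unique solution in [0, 9384): x = 7656.

Final answer: x ≡ 7656 (mod 9384); the representative in [0, 9384) is 7656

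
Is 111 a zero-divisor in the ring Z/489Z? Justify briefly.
YES

gcd(111, 489) = 3 > 1, so 111 is not a unit in Z/489Z. In Z/nZ every nonzero non-unit is a zero-divisor: explicitly, take b = 489/gcd = 163 ≠ 0 (mod 489); then 111·163 = 18093 = 37·489, i.e. 111·163 ≡ 0 (mod 489). So 111 is a zero-divisor.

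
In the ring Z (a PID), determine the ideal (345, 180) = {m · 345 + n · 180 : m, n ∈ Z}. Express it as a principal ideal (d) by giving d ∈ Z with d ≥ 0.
In the PID Z, (a, b) is generated by gcd(a, b). Compute gcd(345, 180) with the extended Euclidean algorithm, tracking rows (r, s, t) with s·345 + t·180 = r:
  row A: (345, 1, 0)   [1·345 + 0·180 = 345]
  row B: (180, 0, 1)   [0·345 + 1·180 = 180]
  345 = 1·180 + 165   → row C = row A − 1·row B = (165, 1, −1)   [check: 1·345 − 1·180 = 165]
  180 = 1·165 + 15   → row D = row B − 1·row C = (15, −1, 2)   [check: −1·345 + 2·180 = 15]
  165 = 11·15 + 0   → remainder 0, stop. gcd = 15 (last nonzero row D).
So gcd(345, 180) = 15, with Bézout identity −1·345 + 2·180 = 15. Containment (⊇): the Bézout identity exhibits 15 as an element of (345, 180), giving (15) ⊆ (345, 180). Containment (⊆): since 15 | 345 and 15 | 180 (345 = 15·23, 180 = 15·12), every Z-linear combination of 345 and 180 is divisible by 15, so (345, 180) ⊆ (15). Therefore (345, 180) = (15), d = 15.

Final answer: (345, 180) = (15); d = 15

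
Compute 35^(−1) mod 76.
35^(−1) ≡ 63 (mod 76)

Apply the extended Euclidean algorithm to (76, 35), tracking rows (r, s, t) with s·76 + t·35 = r. Each division r_prev = q·r_cur + r_new produces the new row as (previous row) − q·(current row):
  row A: (76, 1, 0)   [1·76 + 0·35 = 76]
  row B: (35, 0, 1)   [0·76 + 1·35 = 35]
  76 = 2·35 + 6   → row C = row A − 2·row B = (6, 1, −2)   [check: 1·76 − 2·35 = 6]
  35 = 5·6 + 5   → row D = row B − 5·row C = (5, −5, 11)   [check: −5·76 + 11·35 = 5]
  6 = 1·5 + 1   → row E = row C − 1·row D = (1, 6, −13)   [check: 6·76 − 13·35 = 1]
  5 = 5·1 + 0   → remainder 0, stop. gcd = 1 (last nonzero row E).
The gcd is 1, so 35 is invertible mod 76. The last nonzero row gives 6·76 − 13·35 = 1, so t = −13. So 35^(−1) ≡ −13 ≡ 63 (mod 76). Verify: 35 · 63 = 2205 ≡ 1 (mod 76). ✓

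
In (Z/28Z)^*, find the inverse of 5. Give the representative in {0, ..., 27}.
Apply the extended Euclidean algorithm to (28, 5), tracking rows (r, s, t) with s·28 + t·5 = r. Each division r_prev = q·r_cur + r_new produces the new row as (previous row) − q·(current row):
  row A: (28, 1, 0)   [1·28 + 0·5 = 28]
  row B: (5, 0, 1)   [0·28 + 1·5 = 5]
  28 = 5·5 + 3   → row C = row A − 5·row B = (3, 1, −5)   [check: 1·28 − 5·5 = 3]
  5 = 1·3 + 2   → row D = row B − 1·row C = (2, −1, 6)   [check: −1·28 + 6·5 = 2]
  3 = 1·2 + 1   → row E = row C − 1·row D = (1, 2, −11)   [check: 2·28 − 11·5 = 1]
  2 = 2·1 + 0   → remainder 0, stop. gcd = 1 (last nonzero row E).
The gcd is 1, so 5 is invertible mod 28. The last nonzero row gives 2·28 − 11·5 = 1, so t = −11. So 5^(−1) ≡ −11 ≡ 17 (mod 28). Verify: 5 · 17 = 85 ≡ 1 (mod 28). ✓

Final answer: 5^(−1) ≡ 17 (mod 28)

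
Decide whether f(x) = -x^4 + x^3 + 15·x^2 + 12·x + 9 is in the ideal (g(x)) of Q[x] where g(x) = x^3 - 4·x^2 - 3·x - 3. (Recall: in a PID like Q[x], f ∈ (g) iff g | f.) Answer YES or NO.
YES

In Q[x] the ideal (g) consists of all multiples of g, so f ∈ (g) iff g | f, i.e. iff the remainder of f on division by g is 0. Divide f by g (g is monic, so eliminate the leading term of the running remainder at each step):
  leading term -x^4: subtract (-x)·g(x) = -x^4 + 4·x^3 + 3·x^2 + 3·x, leaving -3·x^3 + 12·x^2 + 9·x + 9
  leading term -3·x^3: subtract (-3)·g(x) = -3·x^3 + 12·x^2 + 9·x + 9, leaving 0
The remainder is 0, so f(x) = g(x) · h(x) with h(x) = -x - 3. Hence g | f, i.e. f ∈ (g).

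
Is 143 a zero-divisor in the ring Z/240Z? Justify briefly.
gcd(143, 240) = 1, so 143 is a unit in Z/240Z (it has a multiplicative inverse). A unit cannot be a zero-divisor: if 143·b ≡ 0 then multiplying both sides by 143^(−1) gives b ≡ 0. So 143 is not a zero-divisor.

Final answer: NO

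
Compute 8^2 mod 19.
Use repeated squaring. Binary(2) = 10. Walk through the bits of the exponent 2 left-to-right: at each bit after the leading one, square the running value, then multiply by 8 if the bit is 1 (always reducing mod 19):
  bit 1 = 1 (leading): start with 8.
  bit 2 = 0: square 8^2 = 64 ≡ 7 (mod 19).
Final value: 8^2 ≡ 7 (mod 19).

Final answer: 7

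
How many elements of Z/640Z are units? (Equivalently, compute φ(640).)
Z/640Z has φ(640) = 256 units

An element a ∈ Z/640Z is a unit iff gcd(a, 640) = 1, so the number of units is φ(640). φ is multiplicative, with φ(p^e) = p^e − p^(e−1). Factorise 640 = 2^7 · 5. Then
  φ(640) = (2^7 − 2^6) · (5 − 1) = 64 · 4 = 256.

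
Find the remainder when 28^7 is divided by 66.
52

Use repeated squaring. Binary(7) = 111. Walk through the bits of the exponent 7 left-to-right: at each bit after the leading one, square the running value, then multiply by 28 if the bit is 1 (always reducing mod 66):
  bit 1 = 1 (leading): start with 28.
  bit 2 = 1: square 28^2 = 784 ≡ 58; bit is 1, so multiply 58·28 = 1624 ≡ 40 (mod 66).
  bit 3 = 1: square 40^2 = 1600 ≡ 16; bit is 1, so multiply 16·28 = 448 ≡ 52 (mod 66).
Final value: 28^7 ≡ 52 (mod 66).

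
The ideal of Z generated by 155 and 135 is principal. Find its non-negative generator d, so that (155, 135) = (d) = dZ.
(155, 135) = (5); d = 5

In the PID Z, (a, b) is generated by gcd(a, b). Compute gcd(155, 135) with the extended Euclidean algorithm, tracking rows (r, s, t) with s·155 + t·135 = r:
  row A: (155, 1, 0)   [1·155 + 0·135 = 155]
  row B: (135, 0, 1)   [0·155 + 1·135 = 135]
  155 = 1·135 + 20   → row C = row A − 1·row B = (20, 1, −1)   [check: 1·155 − 1·135 = 20]
  135 = 6·20 + 15   → row D = row B − 6·row C = (15, −6, 7)   [check: −6·155 + 7·135 = 15]
  20 = 1·15 + 5   → row E = row C − 1·row D = (5, 7, −8)   [check: 7·155 − 8·135 = 5]
  15 = 3·5 + 0   → remainder 0, stop. gcd = 5 (last nonzero row E).
So gcd(155, 135) = 5, with Bézout identity 7·155 − 8·135 = 5. Containment (⊇): the Bézout identity exhibits 5 as an element of (155, 135), giving (5) ⊆ (155, 135). Containment (⊆): since 5 | 155 and 5 | 135 (155 = 5·31, 135 = 5·27), every Z-linear combination of 155 and 135 is divisible by 5, so (155, 135) ⊆ (5). Therefore (155, 135) = (5), d = 5.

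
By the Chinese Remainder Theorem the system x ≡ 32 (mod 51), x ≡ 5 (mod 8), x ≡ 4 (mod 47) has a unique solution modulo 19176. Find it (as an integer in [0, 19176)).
x ≡ 4469 (mod 19176); the representative in [0, 19176) is 4469

The moduli 51, 8, 47 are pairwise coprime, so by the CRT there is a unique solution mod 51·8·47 = 19176.
Solve by successive substitution. Start with x ≡ 32 (mod 51).
  Combine with x ≡ 5 (mod 8): write x = 32 + 51·t and require 32 + 51·t ≡ 5 (mod 8), i.e. 51·t ≡ 5 − 32 ≡ 5 (mod 8). Since 51^(−1) ≡ 3 (mod 8) (51 ≡ 3 (mod 8)), t ≡ 3·5 ≡ 7 (mod 8). So x ≡ 32 + 51·7 = 389 (mod 408).
  Combine with x ≡ 4 (mod 47): write x = 389 + 408·t and require 389 + 408·t ≡ 4 (mod 47), i.e. 408·t ≡ 4 − 389 ≡ 38 (mod 47). Since 408^(−1) ≡ 25 (mod 47) (408 ≡ 32 (mod 47)), t ≡ 25·38 ≡ 10 (mod 47). So x ≡ 389 + 408·10 = 4469 (mod 19176).
Unique solution in [0, 19176): x = 4469.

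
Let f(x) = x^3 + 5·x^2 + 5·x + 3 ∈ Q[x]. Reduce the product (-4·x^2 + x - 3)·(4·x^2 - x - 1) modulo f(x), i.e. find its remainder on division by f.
First multiply in Q[x] without reducing: a · b = -16·x^4 + 8·x^3 - 9·x^2 + 2·x + 3. Now divide by f(x) = x^3 + 5·x^2 + 5·x + 3, eliminating the leading term at each step:
  leading term -16·x^4: subtract (-16·x)·f(x) = -16·x^4 - 80·x^3 - 80·x^2 - 48·x, leaving 88·x^3 + 71·x^2 + 50·x + 3
  leading term 88·x^3: subtract (88)·f(x) = 88·x^3 + 440·x^2 + 440·x + 264, leaving -369·x^2 - 390·x - 261
The degree is now < 3, so this is the remainder. Hence a · b ≡ -369·x^2 - 390·x - 261 in Q[x]/(f).

Final answer: a · b ≡ -369·x^2 - 390·x - 261 (mod f(x))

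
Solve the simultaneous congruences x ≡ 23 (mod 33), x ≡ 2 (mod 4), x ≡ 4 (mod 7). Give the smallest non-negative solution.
The moduli 33, 4, 7 are pairwise coprime, so by the CRT there is a unique solution mod 33·4·7 = 924.
Solve by successive substitution. Start with x ≡ 23 (mod 33).
  Combine with x ≡ 2 (mod 4): write x = 23 + 33·t and require 23 + 33·t ≡ 2 (mod 4), i.e. 33·t ≡ 2 − 23 ≡ 3 (mod 4). Since 33^(−1) ≡ 1 (mod 4) (33 ≡ 1 (mod 4)), t ≡ 1·3 ≡ 3 (mod 4). So x ≡ 23 + 33·3 = 122 (mod 132).
  Combine with x ≡ 4 (mod 7): write x = 122 + 132·t and require 122 + 132·t ≡ 4 (mod 7), i.e. 132·t ≡ 4 − 122 ≡ 1 (mod 7). Since 132^(−1) ≡ 6 (mod 7) (132 ≡ 6 (mod 7)), t ≡ 6·1 ≡ 6 (mod 7). So x ≡ 122 + 132·6 = 914 (mod 924).
Unique solution in [0, 924): x = 914.

Final answer: x ≡ 914 (mod 924); the representative in [0, 924) is 914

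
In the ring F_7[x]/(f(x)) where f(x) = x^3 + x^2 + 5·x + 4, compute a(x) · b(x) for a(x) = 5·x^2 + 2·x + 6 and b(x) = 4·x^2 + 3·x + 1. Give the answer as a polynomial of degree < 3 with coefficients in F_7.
a · b ≡ 2·x^2 + 2·x + 1 (mod f(x))

Multiply as integer polynomials: a · b = 20·x^4 + 23·x^3 + 35·x^2 + 20·x + 6. Reducing coefficients mod 7: a · b ≡ 6·x^4 + 2·x^3 + 6·x + 6. Now divide by f(x) = x^3 + x^2 + 5·x + 4 in F_7[x], eliminating the leading term at each step:
  leading term 6·x^4: subtract (6·x)·f(x) = 6·x^4 + 6·x^3 + 2·x^2 + 3·x, leaving 3·x^3 + 5·x^2 + 3·x + 6 (coefficients mod 7)
  leading term 3·x^3: subtract (3)·f(x) = 3·x^3 + 3·x^2 + x + 5, leaving 2·x^2 + 2·x + 1 (coefficients mod 7)
The degree is now < 3, so this is the remainder. Hence a · b ≡ 2·x^2 + 2·x + 1 in F_7[x]/(f).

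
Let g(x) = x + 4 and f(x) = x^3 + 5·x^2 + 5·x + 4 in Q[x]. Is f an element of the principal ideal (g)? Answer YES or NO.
YES

In Q[x] the ideal (g) consists of all multiples of g, so f ∈ (g) iff g | f, i.e. iff the remainder of f on division by g is 0. Divide f by g (g is monic, so eliminate the leading term of the running remainder at each step):
  leading term x^3: subtract (x^2)·g(x) = x^3 + 4·x^2, leaving x^2 + 5·x + 4
  leading term x^2: subtract (x)·g(x) = x^2 + 4·x, leaving x + 4
  leading term x: subtract (1)·g(x) = x + 4, leaving 0
The remainder is 0, so f(x) = g(x) · h(x) with h(x) = x^2 + x + 1. Hence g | f, i.e. f ∈ (g).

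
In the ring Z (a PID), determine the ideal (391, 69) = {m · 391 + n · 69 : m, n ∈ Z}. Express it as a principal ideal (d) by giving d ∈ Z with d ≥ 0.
In the PID Z, (a, b) is generated by gcd(a, b). Compute gcd(391, 69) with the extended Euclidean algorithm, tracking rows (r, s, t) with s·391 + t·69 = r:
  row A: (391, 1, 0)   [1·391 + 0·69 = 391]
  row B: (69, 0, 1)   [0·391 + 1·69 = 69]
  391 = 5·69 + 46   → row C = row A − 5·row B = (46, 1, −5)   [check: 1·391 − 5·69 = 46]
  69 = 1·46 + 23   → row D = row B − 1·row C = (23, −1, 6)   [check: −1·391 + 6·69 = 23]
  46 = 2·23 + 0   → remainder 0, stop. gcd = 23 (last nonzero row D).
So gcd(391, 69) = 23, with Bézout identity −1·391 + 6·69 = 23. Containment (⊇): the Bézout identity exhibits 23 as an element of (391, 69), giving (23) ⊆ (391, 69). Containment (⊆): since 23 | 391 and 23 | 69 (391 = 23·17, 69 = 23·3), every Z-linear combination of 391 and 69 is divisible by 23, so (391, 69) ⊆ (23). Therefore (391, 69) = (23), d = 23.

Final answer: (391, 69) = (23); d = 23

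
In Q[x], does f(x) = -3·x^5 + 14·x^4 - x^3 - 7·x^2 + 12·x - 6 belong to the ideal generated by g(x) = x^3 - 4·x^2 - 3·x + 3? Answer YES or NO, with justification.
YES

In Q[x] the ideal (g) consists of all multiples of g, so f ∈ (g) iff g | f, i.e. iff the remainder of f on division by g is 0. Divide f by g (g is monic, so eliminate the leading term of the running remainder at each step):
  leading term -3·x^5: subtract (-3·x^2)·g(x) = -3·x^5 + 12·x^4 + 9·x^3 - 9·x^2, leaving 2·x^4 - 10·x^3 + 2·x^2 + 12·x - 6
  leading term 2·x^4: subtract (2·x)·g(x) = 2·x^4 - 8·x^3 - 6·x^2 + 6·x, leaving -2·x^3 + 8·x^2 + 6·x - 6
  leading term -2·x^3: subtract (-2)·g(x) = -2·x^3 + 8·x^2 + 6·x - 6, leaving 0
The remainder is 0, so f(x) = g(x) · h(x) with h(x) = -3·x^2 + 2·x - 2. Hence g | f, i.e. f ∈ (g).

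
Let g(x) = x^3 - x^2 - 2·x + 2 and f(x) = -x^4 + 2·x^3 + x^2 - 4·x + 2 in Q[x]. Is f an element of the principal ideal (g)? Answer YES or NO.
YES

In Q[x] the ideal (g) consists of all multiples of g, so f ∈ (g) iff g | f, i.e. iff the remainder of f on division by g is 0. Divide f by g (g is monic, so eliminate the leading term of the running remainder at each step):
  leading term -x^4: subtract (-x)·g(x) = -x^4 + x^3 + 2·x^2 - 2·x, leaving x^3 - x^2 - 2·x + 2
  leading term x^3: subtract (1)·g(x) = x^3 - x^2 - 2·x + 2, leaving 0
The remainder is 0, so f(x) = g(x) · h(x) with h(x) = 1 - x. Hence g | f, i.e. f ∈ (g).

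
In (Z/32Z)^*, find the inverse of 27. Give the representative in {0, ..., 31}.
Apply the extended Euclidean algorithm to (32, 27), tracking rows (r, s, t) with s·32 + t·27 = r. Each division r_prev = q·r_cur + r_new produces the new row as (previous row) − q·(current row):
  row A: (32, 1, 0)   [1·32 + 0·27 = 32]
  row B: (27, 0, 1)   [0·32 + 1·27 = 27]
  32 = 1·27 + 5   → row C = row A − 1·row B = (5, 1, −1)   [check: 1·32 − 1·27 = 5]
  27 = 5·5 + 2   → row D = row B − 5·row C = (2, −5, 6)   [check: −5·32 + 6·27 = 2]
  5 = 2·2 + 1   → row E = row C − 2·row D = (1, 11, −13)   [check: 11·32 − 13·27 = 1]
  2 = 2·1 + 0   → remainder 0, stop. gcd = 1 (last nonzero row E).
The gcd is 1, so 27 is invertible mod 32. The last nonzero row gives 11·32 − 13·27 = 1, so t = −13. So 27^(−1) ≡ −13 ≡ 19 (mod 32). Verify: 27 · 19 = 513 ≡ 1 (mod 32). ✓

Final answer: 27^(−1) ≡ 19 (mod 32)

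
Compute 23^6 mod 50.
Use repeated squaring. Binary(6) = 110. Walk through the bits of the exponent 6 left-to-right: at each bit after the leading one, square the running value, then multiply by 23 if the bit is 1 (always reducing mod 50):
  bit 1 = 1 (leading): start with 23.
  bit 2 = 1: square 23^2 = 529 ≡ 29; bit is 1, so multiply 29·23 = 667 ≡ 17 (mod 50).
  bit 3 = 0: square 17^2 = 289 ≡ 39 (mod 50).
Final value: 23^6 ≡ 39 (mod 50).

Final answer: 39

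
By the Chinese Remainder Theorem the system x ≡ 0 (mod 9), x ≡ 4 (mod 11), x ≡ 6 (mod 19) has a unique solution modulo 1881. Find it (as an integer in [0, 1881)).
x ≡ 576 (mod 1881); the representative in [0, 1881) is 576

The moduli 9, 11, 19 are pairwise coprime, so by the CRT there is a unique solution mod 9·11·19 = 1881.
Solve by successive substitution. Start with x ≡ 0 (mod 9).
  Combine with x ≡ 4 (mod 11): write x = 9·t and require 9·t ≡ 4 (mod 11). Since 9^(−1) ≡ 5 (mod 11), t ≡ 5·4 ≡ 9 (mod 11). So x ≡ 9·9 = 81 (mod 99).
  Combine with x ≡ 6 (mod 19): write x = 81 + 99·t and require 81 + 99·t ≡ 6 (mod 19), i.e. 99·t ≡ 6 − 81 ≡ 1 (mod 19). Since 99^(−1) ≡ 5 (mod 19) (99 ≡ 4 (mod 19)), t ≡ 5·1 ≡ 5 (mod 19). So x ≡ 81 + 99·5 = 576 (mod 1881).
Unique solution in [0, 1881): x = 576.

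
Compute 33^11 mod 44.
33

Use repeated squaring. Binary(11) = 1011. Walk through the bits of the exponent 11 left-to-right: at each bit after the leading one, square the running value, then multiply by 33 if the bit is 1 (always reducing mod 44):
  bit 1 = 1 (leading): start with 33.
  bit 2 = 0: square 33^2 = 1089 ≡ 33 (mod 44).
  bit 3 = 1: square 33^2 = 1089 ≡ 33; bit is 1, so multiply 33·33 = 1089 ≡ 33 (mod 44).
  bit 4 = 1: square 33^2 = 1089 ≡ 33; bit is 1, so multiply 33·33 = 1089 ≡ 33 (mod 44).
Final value: 33^11 ≡ 33 (mod 44).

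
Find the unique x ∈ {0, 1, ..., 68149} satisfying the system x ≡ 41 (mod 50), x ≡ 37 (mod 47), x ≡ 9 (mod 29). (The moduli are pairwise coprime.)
x ≡ 13291 (mod 68150); the representative in [0, 68150) is 13291

The moduli 50, 47, 29 are pairwise coprime, so by the CRT there is a unique solution mod 50·47·29 = 68150.
Solve by successive substitution. Start with x ≡ 41 (mod 50).
  Combine with x ≡ 37 (mod 47): write x = 41 + 50·t and require 41 + 50·t ≡ 37 (mod 47), i.e. 50·t ≡ 37 − 41 ≡ 43 (mod 47). Since 50^(−1) ≡ 16 (mod 47) (50 ≡ 3 (mod 47)), t ≡ 16·43 ≡ 30 (mod 47). So x ≡ 41 + 50·30 = 1541 (mod 2350).
  Combine with x ≡ 9 (mod 29): write x = 1541 + 2350·t and require 1541 + 2350·t ≡ 9 (mod 29), i.e. 2350·t ≡ 9 − 1541 ≡ 5 (mod 29). Since 2350^(−1) ≡ 1 (mod 29) (2350 ≡ 1 (mod 29)), t ≡ 1·5 ≡ 5 (mod 29). So x ≡ 1541 + 2350·5 = 13291 (mod 68150).
Unique solution in [0, 68150): x = 13291.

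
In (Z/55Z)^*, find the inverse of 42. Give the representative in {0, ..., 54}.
42^(−1) ≡ 38 (mod 55)

Apply the extended Euclidean algorithm to (55, 42), tracking rows (r, s, t) with s·55 + t·42 = r. Each division r_prev = q·r_cur + r_new produces the new row as (previous row) − q·(current row):
  row A: (55, 1, 0)   [1·55 + 0·42 = 55]
  row B: (42, 0, 1)   [0·55 + 1·42 = 42]
  55 = 1·42 + 13   → row C = row A − 1·row B = (13, 1, −1)   [check: 1·55 − 1·42 = 13]
  42 = 3·13 + 3   → row D = row B − 3·row C = (3, −3, 4)   [check: −3·55 + 4·42 = 3]
  13 = 4·3 + 1   → row E = row C − 4·row D = (1, 13, −17)   [check: 13·55 − 17·42 = 1]
  3 = 3·1 + 0   → remainder 0, stop. gcd = 1 (last nonzero row E).
The gcd is 1, so 42 is invertible mod 55. The last nonzero row gives 13·55 − 17·42 = 1, so t = −17. So 42^(−1) ≡ −17 ≡ 38 (mod 55). Verify: 42 · 38 = 1596 ≡ 1 (mod 55). ✓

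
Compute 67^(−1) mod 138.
Apply the extended Euclidean algorithm to (138, 67), tracking rows (r, s, t) with s·138 + t·67 = r. Each division r_prev = q·r_cur + r_new produces the new row as (previous row) − q·(current row):
  row A: (138, 1, 0)   [1·138 + 0·67 = 138]
  row B: (67, 0, 1)   [0·138 + 1·67 = 67]
  138 = 2·67 + 4   → row C = row A − 2·row B = (4, 1, −2)   [check: 1·138 − 2·67 = 4]
  67 = 16·4 + 3   → row D = row B − 16·row C = (3, −16, 33)   [check: −16·138 + 33·67 = 3]
  4 = 1·3 + 1   → row E = row C − 1·row D = (1, 17, −35)   [check: 17·138 − 35·67 = 1]
  3 = 3·1 + 0   → remainder 0, stop. gcd = 1 (last nonzero row E).
The gcd is 1, so 67 is invertible mod 138. The last nonzero row gives 17·138 − 35·67 = 1, so t = −35. So 67^(−1) ≡ −35 ≡ 103 (mod 138). Verify: 67 · 103 = 6901 ≡ 1 (mod 138). ✓

Final answer: 67^(−1) ≡ 103 (mod 138)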